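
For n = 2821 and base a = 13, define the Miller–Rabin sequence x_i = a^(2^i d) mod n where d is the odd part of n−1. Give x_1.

2171

n − 1 = 2820 = 2^2 · 705, so s = 2 and d = 705.
Repeated squaring mod 2821: 13^1 ≡ 13, 13^2 ≡ 169, 13^4 ≡ 351, 13^8 ≡ 1898, 13^16 ≡ 2808, 13^32 ≡ 169, 13^64 ≡ 351, 13^128 ≡ 1898, 13^256 ≡ 2808, 13^512 ≡ 169.
705 = 512 + 128 + 64 + 1, so 13^705 ≡ 169·1898·351·13 ≡ 650 (mod 2821).
x_0 = 650.
x_1 = 650^2 mod 2821 = 2171.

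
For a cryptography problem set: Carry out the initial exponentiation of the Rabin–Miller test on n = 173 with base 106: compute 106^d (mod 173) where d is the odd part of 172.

n − 1 = 172 = 2^2 · 43, so s = 2 and d = 43.
Repeated squaring mod 173: 106^1 ≡ 106, 106^2 ≡ 164, 106^4 ≡ 81, 106^8 ≡ 160, 106^16 ≡ 169, 106^32 ≡ 16.
43 = 32 + 8 + 2 + 1, so 106^43 ≡ 16·160·164·106 ≡ 1 (mod 173).

1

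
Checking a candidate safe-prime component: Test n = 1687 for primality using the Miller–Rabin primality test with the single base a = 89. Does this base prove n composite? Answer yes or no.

n − 1 = 1686 = 2^1 · 843, so s = 1 and d = 843.
x_0 = 89^843 mod 1687 = 1161.
x_0 ∉ {1, 1686} and s = 1, so 89 is a Miller–Rabin witness and 1687 is composite.

yes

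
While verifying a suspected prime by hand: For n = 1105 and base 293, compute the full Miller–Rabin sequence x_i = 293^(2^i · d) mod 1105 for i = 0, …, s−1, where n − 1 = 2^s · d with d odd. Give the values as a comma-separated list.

n − 1 = 1104 = 2^4 · 69, so s = 4 and d = 69.
x_0 = 293^69 mod 1105 = 463.
x_1 = 463^2 mod 1105 = 1104.
x_2 = 1104^2 mod 1105 = 1.
x_3 = 1^2 mod 1105 = 1.

463, 1104, 1, 1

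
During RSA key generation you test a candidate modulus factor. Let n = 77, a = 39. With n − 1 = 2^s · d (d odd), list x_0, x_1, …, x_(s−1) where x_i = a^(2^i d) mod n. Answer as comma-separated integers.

n − 1 = 76 = 2^2 · 19, so s = 2 and d = 19.
x_0 = 39^19 mod 77 = 46.
x_1 = 46^2 mod 77 = 37.

46, 37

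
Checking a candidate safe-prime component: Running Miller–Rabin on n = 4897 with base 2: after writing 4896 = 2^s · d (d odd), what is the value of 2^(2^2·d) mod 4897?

4181

n − 1 = 4896 = 2^5 · 153, so s = 5 and d = 153.
Repeated squaring mod 4897: 2^1 ≡ 2, 2^2 ≡ 4, 2^4 ≡ 16, 2^8 ≡ 256, 2^16 ≡ 1875, 2^32 ≡ 4476, 2^64 ≡ 949, 2^128 ≡ 4450.
153 = 128 + 16 + 8 + 1, so 2^153 ≡ 4450·1875·256·2 ≡ 4110 (mod 4897).
x_0 = 4110.
x_1 = 4110^2 mod 4897 = 2347.
x_2 = 2347^2 mod 4897 = 4181.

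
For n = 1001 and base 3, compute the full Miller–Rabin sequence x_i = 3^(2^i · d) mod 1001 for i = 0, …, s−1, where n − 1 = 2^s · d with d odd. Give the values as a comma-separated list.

243, 991, 100

n − 1 = 1000 = 2^3 · 125, so s = 3 and d = 125.
x_0 = 3^125 mod 1001 = 243.
x_1 = 243^2 mod 1001 = 991.
x_2 = 991^2 mod 1001 = 100.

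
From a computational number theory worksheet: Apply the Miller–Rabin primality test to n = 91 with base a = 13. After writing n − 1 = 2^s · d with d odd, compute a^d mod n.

n − 1 = 90 = 2^1 · 45, so s = 1 and d = 45.
13^45 mod 91 = 13.

13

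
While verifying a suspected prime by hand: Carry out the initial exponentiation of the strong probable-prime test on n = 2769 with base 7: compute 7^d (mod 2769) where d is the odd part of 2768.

1675

n − 1 = 2768 = 2^4 · 173, so s = 4 and d = 173.
7^173 mod 2769 = 1675.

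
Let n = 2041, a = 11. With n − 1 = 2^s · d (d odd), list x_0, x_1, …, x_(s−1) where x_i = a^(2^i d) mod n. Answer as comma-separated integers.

1773, 389, 287

n − 1 = 2040 = 2^3 · 255, so s = 3 and d = 255.
x_0 = 11^255 mod 2041 = 1773.
x_1 = 1773^2 mod 2041 = 389.
x_2 = 389^2 mod 2041 = 287.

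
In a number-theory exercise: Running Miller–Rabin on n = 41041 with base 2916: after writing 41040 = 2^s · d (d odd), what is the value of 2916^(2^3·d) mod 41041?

n − 1 = 41040 = 2^4 · 2565, so s = 4 and d = 2565.
x_0 = 2916^2565 mod 41041 = 30185.
x_1 = 30185^2 mod 41041 = 24025.
x_2 = 24025^2 mod 41041 = 1.
x_3 = 1^2 mod 41041 = 1.

1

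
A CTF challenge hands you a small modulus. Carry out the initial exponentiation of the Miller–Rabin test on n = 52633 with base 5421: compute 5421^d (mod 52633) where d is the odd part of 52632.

n − 1 = 52632 = 2^3 · 6579, so s = 3 and d = 6579.
5421^6579 mod 52633 = 3604.

3604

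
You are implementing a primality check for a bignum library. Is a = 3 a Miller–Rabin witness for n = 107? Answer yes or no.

no

n − 1 = 106 = 2^1 · 53, so s = 1 and d = 53.
Repeated squaring mod 107: 3^1 ≡ 3, 3^2 ≡ 9, 3^4 ≡ 81, 3^8 ≡ 34, 3^16 ≡ 86, 3^32 ≡ 13.
53 = 32 + 16 + 4 + 1, so 3^53 ≡ 13·86·81·3 ≡ 1 (mod 107).
x_0 = 3^53 mod 107 = 1.
x_0 = 1, so 3 is not a witness.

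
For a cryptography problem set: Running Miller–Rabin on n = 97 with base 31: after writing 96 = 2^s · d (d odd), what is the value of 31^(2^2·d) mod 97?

75

n − 1 = 96 = 2^5 · 3, so s = 5 and d = 3.
x_0 = 31^3 mod 97 = 12.
x_1 = 12^2 mod 97 = 47.
x_2 = 47^2 mod 97 = 75.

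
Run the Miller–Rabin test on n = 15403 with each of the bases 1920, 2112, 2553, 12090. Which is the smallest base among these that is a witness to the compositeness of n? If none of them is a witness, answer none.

n − 1 = 15402 = 2^1 · 7701, so s = 1 and d = 7701.
Base 1920: x_0 = 1920^7701 mod 15403 = 1584. x_0 ∉ {1, 15402} and s = 1, so 1920 is a Miller–Rabin witness and 15403 is composite.
Base 2112: x_0 = 2112^7701 mod 15403 = 6358. x_0 ∉ {1, 15402} and s = 1, so 2112 is a Miller–Rabin witness and 15403 is composite.
Base 2553: x_0 = 2553^7701 mod 15403 = 14244. x_0 ∉ {1, 15402} and s = 1, so 2553 is a Miller–Rabin witness and 15403 is composite.
Base 12090: x_0 = 12090^7701 mod 15403 = 1540. x_0 ∉ {1, 15402} and s = 1, so 12090 is a Miller–Rabin witness and 15403 is composite.
The smallest witness among the given bases is 1920.

1920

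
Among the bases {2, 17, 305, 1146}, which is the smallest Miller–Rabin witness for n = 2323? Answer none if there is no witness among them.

2

n − 1 = 2322 = 2^1 · 1161, so s = 1 and d = 1161.
Base 2: x_0 = 2^1161 mod 2323 = 2295. x_0 ∉ {1, 2322} and s = 1, so 2 is a Miller–Rabin witness and 2323 is composite.
Base 17: x_0 = 17^1161 mod 2323 = 724. x_0 ∉ {1, 2322} and s = 1, so 17 is a Miller–Rabin witness and 2323 is composite.
Base 305: x_0 = 305^1161 mod 2323 = 679. x_0 ∉ {1, 2322} and s = 1, so 305 is a Miller–Rabin witness and 2323 is composite.
Base 1146: x_0 = 1146^1161 mod 2323 = 1930. x_0 ∉ {1, 2322} and s = 1, so 1146 is a Miller–Rabin witness and 2323 is composite.
The smallest witness among the given bases is 2.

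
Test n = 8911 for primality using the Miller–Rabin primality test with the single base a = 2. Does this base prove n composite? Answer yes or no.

n − 1 = 8910 = 2^1 · 4455, so s = 1 and d = 4455.
x_0 = 2^4455 mod 8911 = 6364.
x_0 ∉ {1, 8910} and s = 1, so 2 is a Miller–Rabin witness and 8911 is composite.

yes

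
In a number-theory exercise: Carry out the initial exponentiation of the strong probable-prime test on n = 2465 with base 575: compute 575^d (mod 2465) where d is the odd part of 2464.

n − 1 = 2464 = 2^5 · 77, so s = 5 and d = 77.
Repeated squaring mod 2465: 575^1 ≡ 575, 575^2 ≡ 315, 575^4 ≡ 625, 575^8 ≡ 1155, 575^16 ≡ 460, 575^32 ≡ 2075, 575^64 ≡ 1735.
77 = 64 + 8 + 4 + 1, so 575^77 ≡ 1735·1155·625·575 ≡ 175 (mod 2465).

175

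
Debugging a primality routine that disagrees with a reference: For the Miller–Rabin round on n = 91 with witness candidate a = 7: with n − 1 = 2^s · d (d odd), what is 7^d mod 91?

21

n − 1 = 90 = 2^1 · 45, so s = 1 and d = 45.
Repeated squaring mod 91: 7^1 ≡ 7, 7^2 ≡ 49, 7^4 ≡ 35, 7^8 ≡ 42, 7^16 ≡ 35, 7^32 ≡ 42.
45 = 32 + 8 + 4 + 1, so 7^45 ≡ 42·42·35·7 ≡ 21 (mod 91).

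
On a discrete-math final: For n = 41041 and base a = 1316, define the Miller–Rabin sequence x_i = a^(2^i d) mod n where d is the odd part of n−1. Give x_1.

n − 1 = 41040 = 2^4 · 2565, so s = 4 and d = 2565.
x_0 = 1316^2565 mod 41041 = 8568.
x_1 = 8568^2 mod 41041 = 29316.

29316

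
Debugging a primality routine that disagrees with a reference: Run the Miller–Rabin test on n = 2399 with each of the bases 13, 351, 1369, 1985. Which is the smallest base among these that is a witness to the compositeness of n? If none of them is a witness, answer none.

none

n − 1 = 2398 = 2^1 · 1199, so s = 1 and d = 1199.
Base 13: x_0 = 13^1199 mod 2399 = 2398. x_0 = 2398 ≡ −1, so 13 is not a witness.
Base 351: x_0 = 351^1199 mod 2399 = 2398. x_0 = 2398 ≡ −1, so 351 is not a witness.
Base 1369: x_0 = 1369^1199 mod 2399 = 1. x_0 = 1, so 1369 is not a witness.
Base 1985: x_0 = 1985^1199 mod 2399 = 2398. x_0 = 2398 ≡ −1, so 1985 is not a witness.
No listed base is a witness for 2399.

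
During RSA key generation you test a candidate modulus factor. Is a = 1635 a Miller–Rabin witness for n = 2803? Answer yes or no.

no

n − 1 = 2802 = 2^1 · 1401, so s = 1 and d = 1401.
x_0 = 1635^1401 mod 2803 = 1.
x_0 = 1, so 1635 is not a witness.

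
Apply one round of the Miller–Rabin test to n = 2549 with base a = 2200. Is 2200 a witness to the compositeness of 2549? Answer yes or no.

no

n − 1 = 2548 = 2^2 · 637, so s = 2 and d = 637.
x_0 = 2200^637 mod 2549 = 1.
x_0 = 1, so 2200 is not a witness.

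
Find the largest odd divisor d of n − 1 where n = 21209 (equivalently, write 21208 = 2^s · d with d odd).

2651

Halving: 21208 → 10604 → 5302 → 2651; 2651 is odd.
So 21208 = 2^3 · 2651.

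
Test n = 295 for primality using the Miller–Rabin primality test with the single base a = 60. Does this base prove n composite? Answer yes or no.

yes

n − 1 = 294 = 2^1 · 147, so s = 1 and d = 147.
Repeated squaring mod 295: 60^1 ≡ 60, 60^2 ≡ 60, 60^4 ≡ 60, 60^8 ≡ 60, 60^16 ≡ 60, 60^32 ≡ 60, 60^64 ≡ 60, 60^128 ≡ 60.
147 = 128 + 16 + 2 + 1, so 60^147 ≡ 60·60·60·60 ≡ 60 (mod 295).
x_0 = 60^147 mod 295 = 60.
x_0 ∉ {1, 294} and s = 1, so 60 is a Miller–Rabin witness and 295 is composite.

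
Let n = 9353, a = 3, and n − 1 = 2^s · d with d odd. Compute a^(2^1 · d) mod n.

n − 1 = 9352 = 2^3 · 1169, so s = 3 and d = 1169.
x_0 = 3^1169 mod 9353 = 770.
x_1 = 770^2 mod 9353 = 3661.

3661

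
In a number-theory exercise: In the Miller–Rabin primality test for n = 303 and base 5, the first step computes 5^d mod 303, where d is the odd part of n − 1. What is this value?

5

n − 1 = 302 = 2^1 · 151, so s = 1 and d = 151.
By repeated squaring, 5^151 ≡ 5 (mod 303).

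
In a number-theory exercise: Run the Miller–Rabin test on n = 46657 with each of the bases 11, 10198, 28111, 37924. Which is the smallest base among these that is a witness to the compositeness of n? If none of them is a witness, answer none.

11

n − 1 = 46656 = 2^6 · 729, so s = 6 and d = 729.
Base 11: x_0 = 11^729 mod 46657 = 42882. x_0 is neither 1 nor 46656, so continue squaring. x_1 = 42882^2 mod 46657 = 20240. x_2 = 20240^2 mod 46657 = 9140. x_3 = 9140^2 mod 46657 = 23570. x_4 = 23570^2 mod 46657 = 1. x_4 = 1 but x_3 ≠ ±1, a nontrivial square root of 1 — 11 is a witness and 46657 is composite.
Base 10198: x_0 = 10198^729 mod 46657 = 6518. x_0 is neither 1 nor 46656, so continue squaring. x_1 = 6518^2 mod 46657 = 26454. x_2 = 26454^2 mod 46657 = 5773. x_3 = 5773^2 mod 46657 = 14431. x_4 = 14431^2 mod 46657 = 23570. x_5 = 23570^2 mod 46657 = 1. x_5 = 1 but x_4 ≠ ±1, a nontrivial square root of 1 — 10198 is a witness and 46657 is composite.
Base 28111: x_0 = 28111^729 mod 46657 = 13356. x_0 is neither 1 nor 46656, so continue squaring. x_1 = 13356^2 mod 46657 = 13025. x_2 = 13025^2 mod 46657 = 5773. x_3 = 5773^2 mod 46657 = 14431. x_4 = 14431^2 mod 46657 = 23570. x_5 = 23570^2 mod 46657 = 1. x_5 = 1 but x_4 ≠ ±1, a nontrivial square root of 1 — 28111 is a witness and 46657 is composite.
Base 37924: x_0 = 37924^729 mod 46657 = 17759. x_0 is neither 1 nor 46656, so continue squaring. x_1 = 17759^2 mod 46657 = 27418. x_2 = 27418^2 mod 46657 = 9140. x_3 = 9140^2 mod 46657 = 23570. x_4 = 23570^2 mod 46657 = 1. x_4 = 1 but x_3 ≠ ±1, a nontrivial square root of 1 — 37924 is a witness and 46657 is composite.
The smallest witness among the given bases is 11.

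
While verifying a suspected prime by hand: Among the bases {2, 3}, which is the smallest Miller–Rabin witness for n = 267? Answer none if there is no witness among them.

n − 1 = 266 = 2^1 · 133, so s = 1 and d = 133.
Base 2: x_0 = 2^133 mod 267 = 2. x_0 ∉ {1, 266} and s = 1, so 2 is a Miller–Rabin witness and 267 is composite.
Base 3: x_0 = 3^133 mod 267 = 264. x_0 ∉ {1, 266} and s = 1, so 3 is a Miller–Rabin witness and 267 is composite.
The smallest witness among the given bases is 2.

2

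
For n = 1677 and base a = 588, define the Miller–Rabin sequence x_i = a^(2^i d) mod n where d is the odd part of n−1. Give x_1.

783

n − 1 = 1676 = 2^2 · 419, so s = 2 and d = 419.
x_0 = 588^419 mod 1677 = 906.
x_1 = 906^2 mod 1677 = 783.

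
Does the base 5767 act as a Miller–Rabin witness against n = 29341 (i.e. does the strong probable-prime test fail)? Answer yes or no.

n − 1 = 29340 = 2^2 · 7335, so s = 2 and d = 7335.
x_0 = 5767^7335 mod 29341 = 21910.
x_0 is neither 1 nor 29340, so continue squaring.
x_1 = 21910^2 mod 29341 = 29340.
x_1 ≡ −1, so 5767 is not a witness.

no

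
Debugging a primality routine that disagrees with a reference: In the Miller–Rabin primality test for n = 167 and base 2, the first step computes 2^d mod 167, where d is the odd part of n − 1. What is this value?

1

n − 1 = 166 = 2^1 · 83, so s = 1 and d = 83.
2^83 mod 167 = 1.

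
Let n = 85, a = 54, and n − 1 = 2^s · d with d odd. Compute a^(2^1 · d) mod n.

76

n − 1 = 84 = 2^2 · 21, so s = 2 and d = 21.
x_0 = 54^21 mod 85 = 39.
x_1 = 39^2 mod 85 = 76.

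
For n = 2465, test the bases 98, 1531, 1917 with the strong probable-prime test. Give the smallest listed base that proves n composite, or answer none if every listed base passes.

none

n − 1 = 2464 = 2^5 · 77, so s = 5 and d = 77.
Base 98: x_0 = 98^77 mod 2465 = 2308. x_0 is neither 1 nor 2464, so continue squaring. x_1 = 2308^2 mod 2465 = 2464. x_1 ≡ −1, so 98 is not a witness.
Base 1531: x_0 = 1531^77 mod 2465 = 1. x_0 = 1, so 1531 is not a witness.
Base 1917: x_0 = 1917^77 mod 2465 = 1322. x_0 is neither 1 nor 2464, so continue squaring. x_1 = 1322^2 mod 2465 = 2464. x_1 ≡ −1, so 1917 is not a witness.
No listed base is a witness for 2465.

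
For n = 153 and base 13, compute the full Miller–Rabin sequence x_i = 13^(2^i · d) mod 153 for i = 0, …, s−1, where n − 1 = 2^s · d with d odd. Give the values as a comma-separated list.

4, 16, 103

n − 1 = 152 = 2^3 · 19, so s = 3 and d = 19.
x_0 = 13^19 mod 153 = 4.
x_1 = 4^2 mod 153 = 16.
x_2 = 16^2 mod 153 = 103.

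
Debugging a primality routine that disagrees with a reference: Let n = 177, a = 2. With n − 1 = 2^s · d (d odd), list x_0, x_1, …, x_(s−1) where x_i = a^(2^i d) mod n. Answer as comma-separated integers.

n − 1 = 176 = 2^4 · 11, so s = 4 and d = 11.
x_0 = 2^11 mod 177 = 101.
x_1 = 101^2 mod 177 = 112.
x_2 = 112^2 mod 177 = 154.
x_3 = 154^2 mod 177 = 175.

101, 112, 154, 175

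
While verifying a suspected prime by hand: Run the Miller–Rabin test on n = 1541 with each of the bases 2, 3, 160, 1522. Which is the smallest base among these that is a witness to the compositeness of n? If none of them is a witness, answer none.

n − 1 = 1540 = 2^2 · 385, so s = 2 and d = 385.
Base 2: x_0 = 2^385 mod 1541 = 231. x_0 is neither 1 nor 1540, so continue squaring. x_1 = 231^2 mod 1541 = 967. Reached i = s−1 = 1 without hitting −1: 2 is a Miller–Rabin witness and 1541 is composite.
Base 3: x_0 = 3^385 mod 1541 = 1473. x_0 is neither 1 nor 1540, so continue squaring. x_1 = 1473^2 mod 1541 = 1. x_1 = 1 but x_0 ≠ ±1, a nontrivial square root of 1 — 3 is a witness and 1541 is composite.
Base 160: x_0 = 160^385 mod 1541 = 1034. x_0 is neither 1 nor 1540, so continue squaring. x_1 = 1034^2 mod 1541 = 1243. Reached i = s−1 = 1 without hitting −1: 160 is a Miller–Rabin witness and 1541 is composite.
Base 1522: x_0 = 1522^385 mod 1541 = 231. x_0 is neither 1 nor 1540, so continue squaring. x_1 = 231^2 mod 1541 = 967. Reached i = s−1 = 1 without hitting −1: 1522 is a Miller–Rabin witness and 1541 is composite.
The smallest witness among the given bases is 2.

2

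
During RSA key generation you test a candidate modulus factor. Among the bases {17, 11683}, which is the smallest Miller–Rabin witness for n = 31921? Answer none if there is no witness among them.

n − 1 = 31920 = 2^4 · 1995, so s = 4 and d = 1995.
Base 17: x_0 = 17^1995 mod 31921 = 19111. x_0 is neither 1 nor 31920, so continue squaring. x_1 = 19111^2 mod 31921 = 22160. x_2 = 22160^2 mod 31921 = 24857. x_3 = 24857^2 mod 31921 = 7573. Reached i = s−1 = 3 without hitting −1: 17 is a Miller–Rabin witness and 31921 is composite.
Base 11683: x_0 = 11683^1995 mod 31921 = 24501. x_0 is neither 1 nor 31920, so continue squaring. x_1 = 24501^2 mod 31921 = 24596. x_2 = 24596^2 mod 31921 = 28345. x_3 = 28345^2 mod 31921 = 19376. Reached i = s−1 = 3 without hitting −1: 11683 is a Miller–Rabin witness and 31921 is composite.
The smallest witness among the given bases is 17.

17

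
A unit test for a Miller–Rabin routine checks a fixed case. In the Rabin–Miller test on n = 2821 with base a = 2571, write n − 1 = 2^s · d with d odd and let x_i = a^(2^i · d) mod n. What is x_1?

1

n − 1 = 2820 = 2^2 · 705, so s = 2 and d = 705.
x_0 = 2571^705 mod 2821 = 1611.
x_1 = 1611^2 mod 2821 = 1.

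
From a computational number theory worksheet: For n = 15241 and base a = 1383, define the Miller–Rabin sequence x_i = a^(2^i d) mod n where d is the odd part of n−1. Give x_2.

15240

n − 1 = 15240 = 2^3 · 1905, so s = 3 and d = 1905.
Repeated squaring mod 15241: 1383^1 ≡ 1383, 1383^2 ≡ 7564, 1383^4 ≡ 14623, 1383^8 ≡ 899, 1383^16 ≡ 428, 1383^32 ≡ 292, 1383^64 ≡ 9059, 1383^128 ≡ 7937, 1383^256 ≡ 4916, 1383^512 ≡ 10071, 1383^1024 ≡ 11427.
1905 = 1024 + 512 + 256 + 64 + 32 + 16 + 1, so 1383^1905 ≡ 11427·10071·4916·9059·292·428·1383 ≡ 10363 (mod 15241).
x_0 = 10363.
x_1 = 10363^2 mod 15241 = 3683.
x_2 = 3683^2 mod 15241 = 15240.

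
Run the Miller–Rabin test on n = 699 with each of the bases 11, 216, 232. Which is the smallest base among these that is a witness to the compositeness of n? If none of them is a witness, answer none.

11

n − 1 = 698 = 2^1 · 349, so s = 1 and d = 349.
Base 11: x_0 = 11^349 mod 699 = 455. x_0 ∉ {1, 698} and s = 1, so 11 is a Miller–Rabin witness and 699 is composite.
Base 216: x_0 = 216^349 mod 699 = 483. x_0 ∉ {1, 698} and s = 1, so 216 is a Miller–Rabin witness and 699 is composite.
Base 232: x_0 = 232^349 mod 699 = 232. x_0 ∉ {1, 698} and s = 1, so 232 is a Miller–Rabin witness and 699 is composite.
The smallest witness among the given bases is 11.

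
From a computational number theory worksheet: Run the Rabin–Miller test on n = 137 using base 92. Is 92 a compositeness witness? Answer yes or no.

no

n − 1 = 136 = 2^3 · 17, so s = 3 and d = 17.
x_0 = 92^17 mod 137 = 127.
x_0 is neither 1 nor 136, so continue squaring.
x_1 = 127^2 mod 137 = 100.
x_2 = 100^2 mod 137 = 136.
x_2 ≡ −1, so 92 is not a witness.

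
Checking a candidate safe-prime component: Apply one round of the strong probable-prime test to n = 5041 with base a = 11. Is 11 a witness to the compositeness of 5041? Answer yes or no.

no

n − 1 = 5040 = 2^4 · 315, so s = 4 and d = 315.
x_0 = 11^315 mod 5041 = 5040.
x_0 = 5040 ≡ −1, so 11 is not a witness.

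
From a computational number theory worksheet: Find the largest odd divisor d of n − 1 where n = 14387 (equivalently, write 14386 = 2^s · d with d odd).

Halving: 14386 → 7193; 7193 is odd.
So 14386 = 2^1 · 7193.

7193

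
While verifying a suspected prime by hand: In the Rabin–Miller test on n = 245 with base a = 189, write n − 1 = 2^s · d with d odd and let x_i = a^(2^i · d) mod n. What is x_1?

n − 1 = 244 = 2^2 · 61, so s = 2 and d = 61.
x_0 = 189^61 mod 245 = 49.
x_1 = 49^2 mod 245 = 196.

196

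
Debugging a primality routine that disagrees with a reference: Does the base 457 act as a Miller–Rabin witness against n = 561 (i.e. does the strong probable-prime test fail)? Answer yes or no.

n − 1 = 560 = 2^4 · 35, so s = 4 and d = 35.
x_0 = 457^35 mod 561 = 43.
x_0 is neither 1 nor 560, so continue squaring.
x_1 = 43^2 mod 561 = 166.
x_2 = 166^2 mod 561 = 67.
x_3 = 67^2 mod 561 = 1.
x_3 = 1 but x_2 ≠ ±1, a nontrivial square root of 1 — 457 is a witness and 561 is composite.

yes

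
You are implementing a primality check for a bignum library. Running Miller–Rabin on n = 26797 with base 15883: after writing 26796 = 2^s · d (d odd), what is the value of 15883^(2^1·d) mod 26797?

n − 1 = 26796 = 2^2 · 6699, so s = 2 and d = 6699.
x_0 = 15883^6699 mod 26797 = 1.
x_1 = 1^2 mod 26797 = 1.

1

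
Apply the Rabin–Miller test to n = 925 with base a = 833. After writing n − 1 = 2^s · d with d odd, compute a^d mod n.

917

n − 1 = 924 = 2^2 · 231, so s = 2 and d = 231.
833^231 mod 925 = 917.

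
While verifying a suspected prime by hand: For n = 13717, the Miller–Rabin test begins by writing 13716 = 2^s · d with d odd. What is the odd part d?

3429

Halving: 13716 → 6858 → 3429; 3429 is odd.
So 13716 = 2^2 · 3429.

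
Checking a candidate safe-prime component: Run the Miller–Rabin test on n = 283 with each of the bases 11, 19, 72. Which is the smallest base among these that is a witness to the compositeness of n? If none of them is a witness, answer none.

n − 1 = 282 = 2^1 · 141, so s = 1 and d = 141.
Base 11: x_0 = 11^141 mod 283 = 1. x_0 = 1, so 11 is not a witness.
Base 19: x_0 = 19^141 mod 283 = 282. x_0 = 282 ≡ −1, so 19 is not a witness.
Base 72: x_0 = 72^141 mod 283 = 282. x_0 = 282 ≡ −1, so 72 is not a witness.
No listed base is a witness for 283.

none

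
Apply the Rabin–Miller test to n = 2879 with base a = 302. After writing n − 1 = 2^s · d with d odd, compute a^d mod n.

n − 1 = 2878 = 2^1 · 1439, so s = 1 and d = 1439.
302^1439 mod 2879 = 2878.

2878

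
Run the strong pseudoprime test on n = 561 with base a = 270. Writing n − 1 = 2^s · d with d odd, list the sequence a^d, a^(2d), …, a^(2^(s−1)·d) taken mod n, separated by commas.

417, 540, 441, 375

n − 1 = 560 = 2^4 · 35, so s = 4 and d = 35.
x_0 = 270^35 mod 561 = 417.
x_1 = 417^2 mod 561 = 540.
x_2 = 540^2 mod 561 = 441.
x_3 = 441^2 mod 561 = 375.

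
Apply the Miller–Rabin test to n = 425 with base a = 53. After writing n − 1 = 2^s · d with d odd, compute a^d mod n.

423

n − 1 = 424 = 2^3 · 53, so s = 3 and d = 53.
53^53 mod 425 = 423.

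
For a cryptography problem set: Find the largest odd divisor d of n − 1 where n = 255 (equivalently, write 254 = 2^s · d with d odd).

Halving: 254 → 127; 127 is odd.
So 254 = 2^1 · 127.

127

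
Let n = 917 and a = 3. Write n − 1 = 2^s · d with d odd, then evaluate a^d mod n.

507

n − 1 = 916 = 2^2 · 229, so s = 2 and d = 229.
3^229 mod 917 = 507.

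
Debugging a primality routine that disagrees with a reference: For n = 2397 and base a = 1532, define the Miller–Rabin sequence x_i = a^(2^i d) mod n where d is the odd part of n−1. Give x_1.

n − 1 = 2396 = 2^2 · 599, so s = 2 and d = 599.
x_0 = 1532^599 mod 2397 = 1250.
x_1 = 1250^2 mod 2397 = 2053.

2053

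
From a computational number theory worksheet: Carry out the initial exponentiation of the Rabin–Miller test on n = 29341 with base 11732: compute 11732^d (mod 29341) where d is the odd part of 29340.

n − 1 = 29340 = 2^2 · 7335, so s = 2 and d = 7335.
Repeated squaring mod 29341: 11732^1 ≡ 11732, 11732^2 ≡ 1193, 11732^4 ≡ 14881, 11732^8 ≡ 7634, 11732^16 ≡ 6730, 11732^32 ≡ 19737, 11732^64 ≡ 18053, 11732^128 ≡ 20322, 11732^256 ≡ 9109, 11732^512 ≡ 26874, 11732^1024 ≡ 12502, 11732^2048 ≡ 497, 11732^4096 ≡ 12281.
7335 = 4096 + 2048 + 1024 + 128 + 32 + 4 + 2 + 1, so 11732^7335 ≡ 12281·497·12502·20322·19737·14881·1193·11732 ≡ 9212 (mod 29341).

9212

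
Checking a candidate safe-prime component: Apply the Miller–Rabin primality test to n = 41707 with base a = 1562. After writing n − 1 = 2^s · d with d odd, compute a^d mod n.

455

n − 1 = 41706 = 2^1 · 20853, so s = 1 and d = 20853.
1562^20853 mod 41707 = 455.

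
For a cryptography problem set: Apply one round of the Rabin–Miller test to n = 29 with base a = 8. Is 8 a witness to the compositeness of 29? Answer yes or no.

no

n − 1 = 28 = 2^2 · 7, so s = 2 and d = 7.
Repeated squaring mod 29: 8^1 ≡ 8, 8^2 ≡ 6, 8^4 ≡ 7.
7 = 4 + 2 + 1, so 8^7 ≡ 7·6·8 ≡ 17 (mod 29).
x_0 = 8^7 mod 29 = 17.
x_0 is neither 1 nor 28, so continue squaring.
x_1 = 17^2 mod 29 = 28.
x_1 ≡ −1, so 8 is not a witness.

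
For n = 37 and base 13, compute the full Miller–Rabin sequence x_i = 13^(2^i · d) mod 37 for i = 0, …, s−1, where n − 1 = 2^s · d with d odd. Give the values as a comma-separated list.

6, 36

n − 1 = 36 = 2^2 · 9, so s = 2 and d = 9.
x_0 = 13^9 mod 37 = 6.
x_1 = 6^2 mod 37 = 36.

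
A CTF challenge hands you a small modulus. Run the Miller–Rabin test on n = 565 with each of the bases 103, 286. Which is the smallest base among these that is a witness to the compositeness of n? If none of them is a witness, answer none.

103

n − 1 = 564 = 2^2 · 141, so s = 2 and d = 141.
Base 103: x_0 = 103^141 mod 565 = 528. x_0 is neither 1 nor 564, so continue squaring. x_1 = 528^2 mod 565 = 239. Reached i = s−1 = 1 without hitting −1: 103 is a Miller–Rabin witness and 565 is composite.
Base 286: x_0 = 286^141 mod 565 = 286. x_0 is neither 1 nor 564, so continue squaring. x_1 = 286^2 mod 565 = 436. Reached i = s−1 = 1 without hitting −1: 286 is a Miller–Rabin witness and 565 is composite.
The smallest witness among the given bases is 103.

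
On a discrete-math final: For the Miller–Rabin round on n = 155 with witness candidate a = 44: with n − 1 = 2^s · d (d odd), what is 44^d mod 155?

n − 1 = 154 = 2^1 · 77, so s = 1 and d = 77.
Repeated squaring mod 155: 44^1 ≡ 44, 44^2 ≡ 76, 44^4 ≡ 41, 44^8 ≡ 131, 44^16 ≡ 111, 44^32 ≡ 76, 44^64 ≡ 41.
77 = 64 + 8 + 4 + 1, so 44^77 ≡ 41·131·41·44 ≡ 79 (mod 155).

79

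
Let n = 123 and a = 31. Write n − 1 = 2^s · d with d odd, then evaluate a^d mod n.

31

n − 1 = 122 = 2^1 · 61, so s = 1 and d = 61.
31^61 mod 123 = 31.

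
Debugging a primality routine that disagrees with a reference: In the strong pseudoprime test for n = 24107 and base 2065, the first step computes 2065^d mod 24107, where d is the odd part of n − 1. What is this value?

1

n − 1 = 24106 = 2^1 · 12053, so s = 1 and d = 12053.
Repeated squaring mod 24107: 2065^1 ≡ 2065, 2065^2 ≡ 21393, 2065^4 ≡ 13161, 2065^8 ≡ 3126, 2065^16 ≡ 8541, 2065^32 ≡ 899, 2065^64 ≡ 12670, 2065^128 ≡ 387, 2065^256 ≡ 5127, 2065^512 ≡ 9499, 2065^1024 ≡ 22607, 2065^2048 ≡ 8049, 2065^4096 ≡ 10892, 2065^8192 ≡ 5117.
12053 = 8192 + 2048 + 1024 + 512 + 256 + 16 + 4 + 1, so 2065^12053 ≡ 5117·8049·22607·9499·5127·8541·13161·2065 ≡ 1 (mod 24107).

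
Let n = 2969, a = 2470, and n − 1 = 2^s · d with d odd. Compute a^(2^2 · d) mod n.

n − 1 = 2968 = 2^3 · 371, so s = 3 and d = 371.
Repeated squaring mod 2969: 2470^1 ≡ 2470, 2470^2 ≡ 2574, 2470^4 ≡ 1637, 2470^8 ≡ 1731, 2470^16 ≡ 640, 2470^32 ≡ 2847, 2470^64 ≡ 39, 2470^128 ≡ 1521, 2470^256 ≡ 590.
371 = 256 + 64 + 32 + 16 + 2 + 1, so 2470^371 ≡ 590·39·2847·640·2574·2470 ≡ 1872 (mod 2969).
x_0 = 1872.
x_1 = 1872^2 mod 2969 = 964.
x_2 = 964^2 mod 2969 = 2968.

2968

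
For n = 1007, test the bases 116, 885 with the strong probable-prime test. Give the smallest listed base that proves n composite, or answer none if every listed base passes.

n − 1 = 1006 = 2^1 · 503, so s = 1 and d = 503.
Base 116: x_0 = 116^503 mod 1007 = 770. x_0 ∉ {1, 1006} and s = 1, so 116 is a Miller–Rabin witness and 1007 is composite.
Base 885: x_0 = 885^503 mod 1007 = 653. x_0 ∉ {1, 1006} and s = 1, so 885 is a Miller–Rabin witness and 1007 is composite.
The smallest witness among the given bases is 116.

116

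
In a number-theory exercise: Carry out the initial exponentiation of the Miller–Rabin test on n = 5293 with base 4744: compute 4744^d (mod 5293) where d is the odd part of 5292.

n − 1 = 5292 = 2^2 · 1323, so s = 2 and d = 1323.
Repeated squaring mod 5293: 4744^1 ≡ 4744, 4744^2 ≡ 4993, 4744^4 ≡ 19, 4744^8 ≡ 361, 4744^16 ≡ 3289, 4744^32 ≡ 3922, 4744^64 ≡ 626, 4744^128 ≡ 194, 4744^256 ≡ 585, 4744^512 ≡ 3473, 4744^1024 ≡ 4275.
1323 = 1024 + 256 + 32 + 8 + 2 + 1, so 4744^1323 ≡ 4275·585·3922·361·4993·4744 ≡ 416 (mod 5293).

416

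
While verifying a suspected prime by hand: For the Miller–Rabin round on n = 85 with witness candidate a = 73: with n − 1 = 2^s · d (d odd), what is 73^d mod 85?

48

n − 1 = 84 = 2^2 · 21, so s = 2 and d = 21.
73^21 mod 85 = 48.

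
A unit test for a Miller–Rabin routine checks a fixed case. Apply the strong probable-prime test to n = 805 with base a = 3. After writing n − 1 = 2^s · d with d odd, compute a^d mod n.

n − 1 = 804 = 2^2 · 201, so s = 2 and d = 201.
3^201 mod 805 = 188.

188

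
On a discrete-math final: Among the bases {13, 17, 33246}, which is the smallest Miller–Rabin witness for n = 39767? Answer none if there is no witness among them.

n − 1 = 39766 = 2^1 · 19883, so s = 1 and d = 19883.
Base 13: x_0 = 13^19883 mod 39767 = 25766. x_0 ∉ {1, 39766} and s = 1, so 13 is a Miller–Rabin witness and 39767 is composite.
Base 17: x_0 = 17^19883 mod 39767 = 28922. x_0 ∉ {1, 39766} and s = 1, so 17 is a Miller–Rabin witness and 39767 is composite.
Base 33246: x_0 = 33246^19883 mod 39767 = 11422. x_0 ∉ {1, 39766} and s = 1, so 33246 is a Miller–Rabin witness and 39767 is composite.
The smallest witness among the given bases is 13.

13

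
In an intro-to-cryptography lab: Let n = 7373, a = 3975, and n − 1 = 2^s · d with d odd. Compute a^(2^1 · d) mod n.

238

n − 1 = 7372 = 2^2 · 1843, so s = 2 and d = 1843.
Repeated squaring mod 7373: 3975^1 ≡ 3975, 3975^2 ≡ 286, 3975^4 ≡ 693, 3975^8 ≡ 1004, 3975^16 ≡ 5288, 3975^32 ≡ 4528, 3975^64 ≡ 5844, 3975^128 ≡ 600, 3975^256 ≡ 6096, 3975^512 ≡ 1296, 3975^1024 ≡ 5945.
1843 = 1024 + 512 + 256 + 32 + 16 + 2 + 1, so 3975^1843 ≡ 5945·1296·6096·4528·5288·286·3975 ≡ 4135 (mod 7373).
x_0 = 4135.
x_1 = 4135^2 mod 7373 = 238.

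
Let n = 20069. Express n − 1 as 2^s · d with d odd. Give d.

Halving: 20068 → 10034 → 5017; 5017 is odd.
So 20068 = 2^2 · 5017.

5017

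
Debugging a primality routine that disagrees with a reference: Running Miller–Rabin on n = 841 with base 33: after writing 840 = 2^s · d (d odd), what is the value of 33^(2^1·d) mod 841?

n − 1 = 840 = 2^3 · 105, so s = 3 and d = 105.
x_0 = 33^105 mod 841 = 492.
x_1 = 492^2 mod 841 = 697.

697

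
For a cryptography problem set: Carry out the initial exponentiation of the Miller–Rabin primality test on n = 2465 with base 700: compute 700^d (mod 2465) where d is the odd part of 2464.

n − 1 = 2464 = 2^5 · 77, so s = 5 and d = 77.
700^77 mod 2465 = 2290.

2290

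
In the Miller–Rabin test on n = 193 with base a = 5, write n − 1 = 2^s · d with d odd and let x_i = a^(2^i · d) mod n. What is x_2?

n − 1 = 192 = 2^6 · 3, so s = 6 and d = 3.
x_0 = 5^3 mod 193 = 125.
x_1 = 125^2 mod 193 = 185.
x_2 = 185^2 mod 193 = 64.

64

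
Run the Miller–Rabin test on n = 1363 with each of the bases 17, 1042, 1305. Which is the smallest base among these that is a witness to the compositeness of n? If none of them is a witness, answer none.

n − 1 = 1362 = 2^1 · 681, so s = 1 and d = 681.
Base 17: x_0 = 17^681 mod 1363 = 1090. x_0 ∉ {1, 1362} and s = 1, so 17 is a Miller–Rabin witness and 1363 is composite.
Base 1042: x_0 = 1042^681 mod 1363 = 97. x_0 ∉ {1, 1362} and s = 1, so 1042 is a Miller–Rabin witness and 1363 is composite.
Base 1305: x_0 = 1305^681 mod 1363 = 1102. x_0 ∉ {1, 1362} and s = 1, so 1305 is a Miller–Rabin witness and 1363 is composite.
The smallest witness among the given bases is 17.

17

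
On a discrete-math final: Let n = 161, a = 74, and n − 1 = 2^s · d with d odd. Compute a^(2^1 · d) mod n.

n − 1 = 160 = 2^5 · 5, so s = 5 and d = 5.
Repeated squaring mod 161: 74^1 ≡ 74, 74^2 ≡ 2, 74^4 ≡ 4.
5 = 4 + 1, so 74^5 ≡ 4·74 ≡ 135 (mod 161).
x_0 = 135.
x_1 = 135^2 mod 161 = 32.

32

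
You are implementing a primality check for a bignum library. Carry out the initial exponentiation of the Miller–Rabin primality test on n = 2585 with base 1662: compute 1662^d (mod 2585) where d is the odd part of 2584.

628

n − 1 = 2584 = 2^3 · 323, so s = 3 and d = 323.
1662^323 mod 2585 = 628.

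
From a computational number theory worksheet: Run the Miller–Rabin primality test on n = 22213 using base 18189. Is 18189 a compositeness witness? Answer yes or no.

yes

n − 1 = 22212 = 2^2 · 5553, so s = 2 and d = 5553.
x_0 = 18189^5553 mod 22213 = 17316.
x_0 is neither 1 nor 22212, so continue squaring.
x_1 = 17316^2 mod 22213 = 12782.
Reached i = s−1 = 1 without hitting −1: 18189 is a Miller–Rabin witness and 22213 is composite.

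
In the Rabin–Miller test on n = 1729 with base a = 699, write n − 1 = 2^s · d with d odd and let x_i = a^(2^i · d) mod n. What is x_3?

1

n − 1 = 1728 = 2^6 · 27, so s = 6 and d = 27.
Repeated squaring mod 1729: 699^1 ≡ 699, 699^2 ≡ 1023, 699^4 ≡ 484, 699^8 ≡ 841, 699^16 ≡ 120.
27 = 16 + 8 + 2 + 1, so 699^27 ≡ 120·841·1023·699 ≡ 1728 (mod 1729).
x_0 = 1728.
x_1 = 1728^2 mod 1729 = 1.
x_2 = 1^2 mod 1729 = 1.
x_3 = 1^2 mod 1729 = 1.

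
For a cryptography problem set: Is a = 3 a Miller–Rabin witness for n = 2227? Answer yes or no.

yes

n − 1 = 2226 = 2^1 · 1113, so s = 1 and d = 1113.
Repeated squaring mod 2227: 3^1 ≡ 3, 3^2 ≡ 9, 3^4 ≡ 81, 3^8 ≡ 2107, 3^16 ≡ 1038, 3^32 ≡ 1803, 3^64 ≡ 1616, 3^128 ≡ 1412, 3^256 ≡ 579, 3^512 ≡ 1191, 3^1024 ≡ 2109.
1113 = 1024 + 64 + 16 + 8 + 1, so 3^1113 ≡ 2109·1616·1038·2107·3 ≡ 1714 (mod 2227).
x_0 = 3^1113 mod 2227 = 1714.
x_0 ∉ {1, 2226} and s = 1, so 3 is a Miller–Rabin witness and 2227 is composite.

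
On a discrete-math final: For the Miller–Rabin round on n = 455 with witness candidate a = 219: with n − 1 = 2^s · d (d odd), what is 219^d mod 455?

214

n − 1 = 454 = 2^1 · 227, so s = 1 and d = 227.
Repeated squaring mod 455: 219^1 ≡ 219, 219^2 ≡ 186, 219^4 ≡ 16, 219^8 ≡ 256, 219^16 ≡ 16, 219^32 ≡ 256, 219^64 ≡ 16, 219^128 ≡ 256.
227 = 128 + 64 + 32 + 2 + 1, so 219^227 ≡ 256·16·256·186·219 ≡ 214 (mod 455).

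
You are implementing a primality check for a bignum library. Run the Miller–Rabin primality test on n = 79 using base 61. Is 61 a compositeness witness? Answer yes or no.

n − 1 = 78 = 2^1 · 39, so s = 1 and d = 39.
x_0 = 61^39 mod 79 = 78.
x_0 = 78 ≡ −1, so 61 is not a witness.

no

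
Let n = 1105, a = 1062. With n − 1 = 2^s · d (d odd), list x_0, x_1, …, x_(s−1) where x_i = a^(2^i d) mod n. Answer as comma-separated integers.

n − 1 = 1104 = 2^4 · 69, so s = 4 and d = 69.
x_0 = 1062^69 mod 1105 = 417.
x_1 = 417^2 mod 1105 = 404.
x_2 = 404^2 mod 1105 = 781.
x_3 = 781^2 mod 1105 = 1.

417, 404, 781, 1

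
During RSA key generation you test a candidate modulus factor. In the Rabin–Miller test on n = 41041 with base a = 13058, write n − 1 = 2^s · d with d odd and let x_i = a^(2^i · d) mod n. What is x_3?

1

n − 1 = 41040 = 2^4 · 2565, so s = 4 and d = 2565.
x_0 = 13058^2565 mod 41041 = 8273.
x_1 = 8273^2 mod 41041 = 27182.
x_2 = 27182^2 mod 41041 = 1.
x_3 = 1^2 mod 41041 = 1.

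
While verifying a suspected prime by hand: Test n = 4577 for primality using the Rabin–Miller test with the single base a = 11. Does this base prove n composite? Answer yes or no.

n − 1 = 4576 = 2^5 · 143, so s = 5 and d = 143.
x_0 = 11^143 mod 4577 = 4576.
x_0 = 4576 ≡ −1, so 11 is not a witness.

no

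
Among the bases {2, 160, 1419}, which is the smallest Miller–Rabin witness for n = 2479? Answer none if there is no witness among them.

2

n − 1 = 2478 = 2^1 · 1239, so s = 1 and d = 1239.
Base 2: x_0 = 2^1239 mod 2479 = 1836. x_0 ∉ {1, 2478} and s = 1, so 2 is a Miller–Rabin witness and 2479 is composite.
Base 160: x_0 = 160^1239 mod 2479 = 1231. x_0 ∉ {1, 2478} and s = 1, so 160 is a Miller–Rabin witness and 2479 is composite.
Base 1419: x_0 = 1419^1239 mod 2479 = 1398. x_0 ∉ {1, 2478} and s = 1, so 1419 is a Miller–Rabin witness and 2479 is composite.
The smallest witness among the given bases is 2.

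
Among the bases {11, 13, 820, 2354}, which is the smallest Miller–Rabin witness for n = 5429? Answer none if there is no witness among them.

11

n − 1 = 5428 = 2^2 · 1357, so s = 2 and d = 1357.
Base 11: x_0 = 11^1357 mod 5429 = 133. x_0 is neither 1 nor 5428, so continue squaring. x_1 = 133^2 mod 5429 = 1402. Reached i = s−1 = 1 without hitting −1: 11 is a Miller–Rabin witness and 5429 is composite.
Base 13: x_0 = 13^1357 mod 5429 = 3856. x_0 is neither 1 nor 5428, so continue squaring. x_1 = 3856^2 mod 5429 = 4134. Reached i = s−1 = 1 without hitting −1: 13 is a Miller–Rabin witness and 5429 is composite.
Base 820: x_0 = 820^1357 mod 5429 = 2260. x_0 is neither 1 nor 5428, so continue squaring. x_1 = 2260^2 mod 5429 = 4340. Reached i = s−1 = 1 without hitting −1: 820 is a Miller–Rabin witness and 5429 is composite.
Base 2354: x_0 = 2354^1357 mod 5429 = 4319. x_0 is neither 1 nor 5428, so continue squaring. x_1 = 4319^2 mod 5429 = 5146. Reached i = s−1 = 1 without hitting −1: 2354 is a Miller–Rabin witness and 5429 is composite.
The smallest witness among the given bases is 11.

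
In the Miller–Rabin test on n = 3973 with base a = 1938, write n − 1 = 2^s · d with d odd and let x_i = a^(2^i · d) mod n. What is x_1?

3168

n − 1 = 3972 = 2^2 · 993, so s = 2 and d = 993.
x_0 = 1938^993 mod 3973 = 1734.
x_1 = 1734^2 mod 3973 = 3168.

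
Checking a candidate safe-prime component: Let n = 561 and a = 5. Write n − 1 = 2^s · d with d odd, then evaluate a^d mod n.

23

n − 1 = 560 = 2^4 · 35, so s = 4 and d = 35.
5^35 mod 561 = 23.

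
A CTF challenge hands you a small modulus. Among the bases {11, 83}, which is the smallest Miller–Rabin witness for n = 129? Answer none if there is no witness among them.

11

n − 1 = 128 = 2^7 · 1, so s = 7 and d = 1.
Base 11: x_0 = 11^1 mod 129 = 11. x_0 is neither 1 nor 128, so continue squaring. x_1 = 11^2 mod 129 = 121. x_2 = 121^2 mod 129 = 64. x_3 = 64^2 mod 129 = 97. x_4 = 97^2 mod 129 = 121. x_5 = 121^2 mod 129 = 64. x_6 = 64^2 mod 129 = 97. Reached i = s−1 = 6 without hitting −1: 11 is a Miller–Rabin witness and 129 is composite.
Base 83: x_0 = 83^1 mod 129 = 83. x_0 is neither 1 nor 128, so continue squaring. x_1 = 83^2 mod 129 = 52. x_2 = 52^2 mod 129 = 124. x_3 = 124^2 mod 129 = 25. x_4 = 25^2 mod 129 = 109. x_5 = 109^2 mod 129 = 13. x_6 = 13^2 mod 129 = 40. Reached i = s−1 = 6 without hitting −1: 83 is a Miller–Rabin witness and 129 is composite.
The smallest witness among the given bases is 11.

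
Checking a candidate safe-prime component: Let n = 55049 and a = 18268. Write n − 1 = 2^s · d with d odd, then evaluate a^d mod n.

36397

n − 1 = 55048 = 2^3 · 6881, so s = 3 and d = 6881.
18268^6881 mod 55049 = 36397.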